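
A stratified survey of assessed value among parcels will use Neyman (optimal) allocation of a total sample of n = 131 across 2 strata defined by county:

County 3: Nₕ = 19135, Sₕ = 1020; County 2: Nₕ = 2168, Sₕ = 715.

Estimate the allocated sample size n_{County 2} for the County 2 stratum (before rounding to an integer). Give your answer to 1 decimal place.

Neyman allocation: nₕ = n·NₕSₕ / Σⱼ NⱼSⱼ.
Σ NⱼSⱼ = 19135·1020 + 2168·715 = 2.106782 × 10^7.
n_{County 2} = 131·2168·715 / (2.106782 × 10^7) = 9.6.

9.6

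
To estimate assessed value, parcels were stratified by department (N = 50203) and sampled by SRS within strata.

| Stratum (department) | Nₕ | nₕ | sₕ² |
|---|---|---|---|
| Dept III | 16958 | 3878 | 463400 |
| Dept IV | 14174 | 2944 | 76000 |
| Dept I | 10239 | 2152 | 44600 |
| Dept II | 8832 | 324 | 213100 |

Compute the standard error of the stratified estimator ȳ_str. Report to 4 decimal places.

5.6954

Var(ȳ_str) = Σₕ Wₕ²(1 − fₕ)sₕ²/nₕ with Wₕ = Nₕ/N, N = 50203.
Dept III: Wₕ = 0.33778858; term = 0.33778858²·(1 − 0.22868263)·463400/3878 = 10.516501.
Dept IV: Wₕ = 0.28233373; term = 0.28233373²·(1 − 0.20770425)·76000/2944 = 1.6303792.
Dept I: Wₕ = 0.20395196; term = 0.20395196²·(1 − 0.21017678)·44600/2152 = 0.68089201.
Dept II: Wₕ = 0.17592574; term = 0.17592574²·(1 − 0.03668478)·213100/324 = 19.60946.
Sum = 32.437232.
SE = √(32.437232) = 5.6954.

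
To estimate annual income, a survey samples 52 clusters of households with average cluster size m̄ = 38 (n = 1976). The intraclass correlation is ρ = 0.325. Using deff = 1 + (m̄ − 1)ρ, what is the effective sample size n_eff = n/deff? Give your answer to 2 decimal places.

151.71

deff = 1 + (38 − 1)·0.325 = 1 + 12.025 = 13.025.
n_eff = 1976 / 13.025 = 151.71.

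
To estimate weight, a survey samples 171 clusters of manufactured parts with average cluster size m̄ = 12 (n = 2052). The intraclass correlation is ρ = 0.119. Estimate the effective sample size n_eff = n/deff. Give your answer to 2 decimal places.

888.70

deff = 1 + (12 − 1)·0.119 = 1 + 1.309 = 2.309.
n_eff = 2052 / 2.309 = 888.70.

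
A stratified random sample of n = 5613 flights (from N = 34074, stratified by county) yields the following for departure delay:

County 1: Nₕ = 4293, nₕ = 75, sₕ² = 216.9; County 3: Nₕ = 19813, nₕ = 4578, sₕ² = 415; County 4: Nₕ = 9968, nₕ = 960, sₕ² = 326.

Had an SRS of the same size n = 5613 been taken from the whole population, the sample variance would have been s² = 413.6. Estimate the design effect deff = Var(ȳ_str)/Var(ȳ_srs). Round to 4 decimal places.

Var(ȳ_str) = Σ Wₕ²(1−fₕ)sₕ²/nₕ with Wₕ = Nₕ/34074:
  County 1: (4293/34074)²·(1−75/4293)·216.9/75 = 0.045104463
  County 3: (19813/34074)²·(1−4578/19813)·415/4578 = 0.023567785
  County 4: (9968/34074)²·(1−960/9968)·326/960 = 0.026262528
  → Var(ȳ_str) = 0.094934776.
Var(ȳ_srs) = (1 − 5613/34074)·413.6/5613 = 0.061547799.
deff = 0.094934776 / 0.061547799 = 1.5425.

1.5425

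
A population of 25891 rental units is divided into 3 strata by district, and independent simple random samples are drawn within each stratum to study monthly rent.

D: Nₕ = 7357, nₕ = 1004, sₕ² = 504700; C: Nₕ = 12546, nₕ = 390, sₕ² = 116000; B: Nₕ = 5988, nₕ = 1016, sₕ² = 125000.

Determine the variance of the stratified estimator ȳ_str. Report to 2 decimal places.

108.18

Var(ȳ_str) = Σₕ Wₕ²(1 − fₕ)sₕ²/nₕ with Wₕ = Nₕ/N, N = 25891.
D: Wₕ = 0.28415279; term = 0.28415279²·(1 − 0.13646867)·504700/1004 = 35.049478.
C: Wₕ = 0.48456993; term = 0.48456993²·(1 − 0.03108560)·116000/390 = 67.669304.
B: Wₕ = 0.23127728; term = 0.23127728²·(1 − 0.16967268)·125000/1016 = 5.4642627.
Sum = 108.18304.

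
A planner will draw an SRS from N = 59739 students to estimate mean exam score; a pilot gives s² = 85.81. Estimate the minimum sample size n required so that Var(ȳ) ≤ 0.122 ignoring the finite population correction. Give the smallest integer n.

704

Without fpc, n₀ = s²/D = 85.81/0.122 = 703.3607.
Rounding up, n = 704.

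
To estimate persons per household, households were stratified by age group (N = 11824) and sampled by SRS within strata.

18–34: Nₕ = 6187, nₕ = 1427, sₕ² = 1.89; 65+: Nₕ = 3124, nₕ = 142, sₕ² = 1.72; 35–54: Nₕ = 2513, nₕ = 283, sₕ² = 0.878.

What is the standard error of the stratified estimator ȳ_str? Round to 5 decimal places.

Var(ȳ_str) = Σₕ Wₕ²(1 − fₕ)sₕ²/nₕ with Wₕ = Nₕ/N, N = 11824.
18–34: Wₕ = 0.52325778; term = 0.52325778²·(1 − 0.23064490)·1.89/1427 = 2.7899477 × 10^-4.
65+: Wₕ = 0.26420839; term = 0.26420839²·(1 − 0.04545455)·1.72/142 = 8.0710479 × 10^-4.
35–54: Wₕ = 0.21253383; term = 0.21253383²·(1 − 0.11261441)·0.878/283 = 1.2435882 × 10^-4.
Sum = 0.0012104584.
SE = √(0.0012104584) = 0.03479.

0.03479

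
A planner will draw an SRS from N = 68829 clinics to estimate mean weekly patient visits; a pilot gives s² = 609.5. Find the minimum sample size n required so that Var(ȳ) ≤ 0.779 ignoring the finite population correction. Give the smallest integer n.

Without fpc, n₀ = s²/D = 609.5/0.779 = 782.4134.
Rounding up, n = 783.

783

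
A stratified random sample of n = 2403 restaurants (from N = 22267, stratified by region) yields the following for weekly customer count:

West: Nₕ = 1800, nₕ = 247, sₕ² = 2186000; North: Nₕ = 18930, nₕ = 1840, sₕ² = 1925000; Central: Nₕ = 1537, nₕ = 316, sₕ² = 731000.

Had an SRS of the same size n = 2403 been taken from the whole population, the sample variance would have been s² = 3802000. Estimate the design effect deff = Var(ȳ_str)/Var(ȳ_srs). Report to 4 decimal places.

0.5252

Var(ȳ_str) = Σ Wₕ²(1−fₕ)sₕ²/nₕ with Wₕ = Nₕ/22267:
  West: (1800/22267)²·(1−247/1800)·2186000/247 = 49.896921
  North: (18930/22267)²·(1−1840/18930)·1925000/1840 = 682.62497
  Central: (1537/22267)²·(1−316/1537)·731000/316 = 8.7558116
  → Var(ȳ_str) = 741.2777.
Var(ȳ_srs) = (1 − 2403/22267)·3802000/2403 = 1411.443.
deff = 741.2777 / 1411.443 = 0.5252.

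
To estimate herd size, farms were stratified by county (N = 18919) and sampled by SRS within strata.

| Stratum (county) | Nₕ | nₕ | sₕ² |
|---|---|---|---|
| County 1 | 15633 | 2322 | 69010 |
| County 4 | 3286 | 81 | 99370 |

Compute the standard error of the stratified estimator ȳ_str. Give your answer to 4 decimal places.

Var(ȳ_str) = Σₕ Wₕ²(1 − fₕ)sₕ²/nₕ with Wₕ = Nₕ/N, N = 18919.
County 1: Wₕ = 0.82631217; term = 0.82631217²·(1 − 0.14853195)·69010/2322 = 17.278517.
County 4: Wₕ = 0.17368783; term = 0.17368783²·(1 − 0.02465003)·99370/81 = 36.096867.
Sum = 53.375384.
SE = √(53.375384) = 7.3058.

7.3058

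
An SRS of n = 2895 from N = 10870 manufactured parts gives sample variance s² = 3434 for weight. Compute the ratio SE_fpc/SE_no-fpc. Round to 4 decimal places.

f = n/N = 2895/10870 = 0.26632935.
SE_no-fpc = √(s²/n) = 1.0891203; SE_fpc = √((1−f)s²/n) = 0.9328814.
Ratio = √(1−f) = 0.85654577.

0.8565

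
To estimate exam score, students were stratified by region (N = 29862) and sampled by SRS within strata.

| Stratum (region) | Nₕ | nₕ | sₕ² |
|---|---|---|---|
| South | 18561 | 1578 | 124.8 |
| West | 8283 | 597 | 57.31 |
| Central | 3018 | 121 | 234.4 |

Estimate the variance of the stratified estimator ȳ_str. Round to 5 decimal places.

Var(ȳ_str) = Σₕ Wₕ²(1 − fₕ)sₕ²/nₕ with Wₕ = Nₕ/N, N = 29862.
South: Wₕ = 0.62155917; term = 0.62155917²·(1 − 0.08501697)·124.8/1578 = 0.027956679.
West: Wₕ = 0.27737593; term = 0.27737593²·(1 − 0.07207534)·57.31/597 = 0.006853404.
Central: Wₕ = 0.10106490; term = 0.10106490²·(1 − 0.04009278)·234.4/121 = 0.018993377.
Sum = 0.05380346.

0.05380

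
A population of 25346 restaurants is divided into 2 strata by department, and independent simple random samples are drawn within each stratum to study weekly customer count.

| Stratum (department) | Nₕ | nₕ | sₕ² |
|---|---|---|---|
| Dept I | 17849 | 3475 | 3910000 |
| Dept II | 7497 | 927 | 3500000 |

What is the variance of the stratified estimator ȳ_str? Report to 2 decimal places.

738.84

Var(ȳ_str) = Σₕ Wₕ²(1 − fₕ)sₕ²/nₕ with Wₕ = Nₕ/N, N = 25346.
Dept I: Wₕ = 0.70421368; term = 0.70421368²·(1 − 0.19468878)·3910000/3475 = 449.36021.
Dept II: Wₕ = 0.29578632; term = 0.29578632²·(1 − 0.12364946)·3500000/927 = 289.48251.
Sum = 738.84272.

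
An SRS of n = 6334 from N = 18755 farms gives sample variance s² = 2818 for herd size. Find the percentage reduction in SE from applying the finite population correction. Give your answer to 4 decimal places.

18.6196

f = n/N = 6334/18755 = 0.33772327.
SE_no-fpc = √(s²/n) = 0.66700865; SE_fpc = √((1−f)s²/n) = 0.54281421.
Ratio = √(1−f) = 0.81380386. Reduction = 100·(1 − 0.81380386) = 18.6196%.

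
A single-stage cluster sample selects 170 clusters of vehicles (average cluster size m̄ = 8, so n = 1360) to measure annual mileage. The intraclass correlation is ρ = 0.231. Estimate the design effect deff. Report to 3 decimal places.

deff = 1 + (8 − 1)·0.231 = 1 + 1.617 = 2.617.

2.617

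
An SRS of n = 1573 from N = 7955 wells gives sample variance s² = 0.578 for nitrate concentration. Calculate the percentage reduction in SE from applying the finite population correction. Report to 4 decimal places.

10.4309

f = n/N = 1573/7955 = 0.19773727.
SE_no-fpc = √(s²/n) = 0.019169004; SE_fpc = √((1−f)s²/n) = 0.017169509.
Ratio = √(1−f) = 0.89569120. Reduction = 100·(1 − 0.89569120) = 10.4309%.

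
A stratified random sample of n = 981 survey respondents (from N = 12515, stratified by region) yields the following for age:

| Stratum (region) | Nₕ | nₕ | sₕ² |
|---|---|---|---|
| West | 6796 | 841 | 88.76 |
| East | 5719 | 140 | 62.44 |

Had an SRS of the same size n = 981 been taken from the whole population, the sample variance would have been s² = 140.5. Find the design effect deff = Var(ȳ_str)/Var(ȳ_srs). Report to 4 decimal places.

Var(ȳ_str) = Σ Wₕ²(1−fₕ)sₕ²/nₕ with Wₕ = Nₕ/12515:
  West: (6796/12515)²·(1−841/6796)·88.76/841 = 0.027270602
  East: (5719/12515)²·(1−140/5719)·62.44/140 = 0.090855162
  → Var(ȳ_str) = 0.11812576.
Var(ȳ_srs) = (1 − 981/12515)·140.5/981 = 0.13199467.
deff = 0.11812576 / 0.13199467 = 0.8949.

0.8949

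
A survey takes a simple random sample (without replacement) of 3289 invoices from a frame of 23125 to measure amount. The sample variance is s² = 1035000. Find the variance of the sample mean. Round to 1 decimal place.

Under SRS without replacement, Var(ȳ) = (1 − f)·s²/n with f = n/N = 3289/23125 = 0.14222703.
Var(ȳ) = (1 − 0.14222703)·1035000/3289 = 0.85777297·314.68531 = 269.92856.

269.9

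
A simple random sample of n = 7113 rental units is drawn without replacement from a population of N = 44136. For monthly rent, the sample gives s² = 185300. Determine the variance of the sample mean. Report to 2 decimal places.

Under SRS without replacement, Var(ȳ) = (1 − f)·s²/n with f = n/N = 7113/44136 = 0.16116096.
Var(ȳ) = (1 − 0.16116096)·185300/7113 = 0.83883904·26.050893 = 21.852506.

21.85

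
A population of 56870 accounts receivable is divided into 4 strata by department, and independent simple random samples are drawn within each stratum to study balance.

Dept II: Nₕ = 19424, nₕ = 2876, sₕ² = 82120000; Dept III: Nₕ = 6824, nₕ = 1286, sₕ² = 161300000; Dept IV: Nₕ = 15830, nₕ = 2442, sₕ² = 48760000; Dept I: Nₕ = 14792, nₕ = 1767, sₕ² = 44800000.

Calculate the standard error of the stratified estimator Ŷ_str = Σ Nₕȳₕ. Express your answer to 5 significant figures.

4.7994 × 10^6

Var(Ŷ_str) = Σₕ Nₕ²(1 − fₕ)sₕ²/nₕ.
Dept II: 19424²·(1 − 2876/19424)·82120000/2876 = 9.1779194 × 10^12.
Dept III: 6824²·(1 − 1286/6824)·161300000/1286 = 4.7400767 × 10^12.
Dept IV: 15830²·(1 − 2442/15830)·48760000/2442 = 4.2316979 × 10^12.
Dept I: 14792²·(1 − 1767/14792)·44800000/1767 = 4.8847922 × 10^12.
Sum = 2.3034486 × 10^13.
SE = √(2.3034486 × 10^13) = 4.7994 × 10^6.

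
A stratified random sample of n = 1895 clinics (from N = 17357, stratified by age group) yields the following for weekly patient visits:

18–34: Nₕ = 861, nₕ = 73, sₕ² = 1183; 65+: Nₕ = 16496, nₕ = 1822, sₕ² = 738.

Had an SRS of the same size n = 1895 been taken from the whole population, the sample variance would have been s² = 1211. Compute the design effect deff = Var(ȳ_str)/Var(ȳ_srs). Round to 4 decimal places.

Var(ȳ_str) = Σ Wₕ²(1−fₕ)sₕ²/nₕ with Wₕ = Nₕ/17357:
  18–34: (861/17357)²·(1−73/861)·1183/73 = 0.036495719
  65+: (16496/17357)²·(1−1822/16496)·738/1822 = 0.32545116
  → Var(ȳ_str) = 0.36194688.
Var(ȳ_srs) = (1 − 1895/17357)·1211/1895 = 0.56928001.
deff = 0.36194688 / 0.56928001 = 0.6358.

0.6358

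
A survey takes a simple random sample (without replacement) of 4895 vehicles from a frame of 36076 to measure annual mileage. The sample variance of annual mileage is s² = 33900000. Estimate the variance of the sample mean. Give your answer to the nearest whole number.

Under SRS without replacement, Var(ȳ) = (1 − f)·s²/n with f = n/N = 4895/36076 = 0.13568577.
Var(ȳ) = (1 − 0.13568577)·33900000/4895 = 0.86431423·6925.4341 = 5985.7512.

5986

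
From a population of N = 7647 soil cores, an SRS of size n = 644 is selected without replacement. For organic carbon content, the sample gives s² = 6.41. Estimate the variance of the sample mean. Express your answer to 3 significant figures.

0.00912

Under SRS without replacement, Var(ȳ) = (1 − f)·s²/n with f = n/N = 644/7647 = 0.08421603.
Var(ȳ) = (1 − 0.08421603)·6.41/644 = 0.91578397·0.0099534161 = 0.0091151789.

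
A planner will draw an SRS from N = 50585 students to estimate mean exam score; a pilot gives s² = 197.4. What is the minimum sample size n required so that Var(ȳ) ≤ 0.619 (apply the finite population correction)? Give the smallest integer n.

Without fpc, n₀ = s²/D = 197.4/0.619 = 318.9015.
With fpc, (1 − n/N)·s²/n ≤ D requires n ≥ n₀/(1 + n₀/N) = 318.9015/(1 + 318.9015/50585) = 316.9037.
Rounding up, n = 317.

317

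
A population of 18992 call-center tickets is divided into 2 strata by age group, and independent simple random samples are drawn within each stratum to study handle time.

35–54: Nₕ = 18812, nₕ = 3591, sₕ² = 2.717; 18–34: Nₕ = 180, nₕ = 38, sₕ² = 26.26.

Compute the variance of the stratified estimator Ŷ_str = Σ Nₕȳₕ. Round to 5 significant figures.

234310

Var(Ŷ_str) = Σₕ Nₕ²(1 − fₕ)sₕ²/nₕ.
35–54: 18812²·(1 − 3591/18812)·2.717/3591 = 216646.86.
18–34: 180²·(1 − 38/180)·26.26/38 = 17663.305.
Sum = 234310.17.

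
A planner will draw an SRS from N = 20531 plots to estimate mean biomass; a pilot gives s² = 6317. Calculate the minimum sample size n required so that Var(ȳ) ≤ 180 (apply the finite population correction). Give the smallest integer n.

36

Without fpc, n₀ = s²/D = 6317/180 = 35.0944.
With fpc, (1 − n/N)·s²/n ≤ D requires n ≥ n₀/(1 + n₀/N) = 35.0944/(1 + 35.0944/20531) = 35.0345.
Rounding up, n = 36.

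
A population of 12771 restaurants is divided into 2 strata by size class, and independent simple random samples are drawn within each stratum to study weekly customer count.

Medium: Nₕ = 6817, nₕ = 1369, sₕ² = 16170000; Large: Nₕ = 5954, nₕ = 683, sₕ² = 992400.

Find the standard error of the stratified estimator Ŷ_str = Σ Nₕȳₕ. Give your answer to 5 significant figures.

695890

Var(Ŷ_str) = Σₕ Nₕ²(1 − fₕ)sₕ²/nₕ.
Medium: 6817²·(1 − 1369/6817)·16170000/1369 = 4.3866902 × 10^11.
Large: 5954²·(1 − 683/5954)·992400/683 = 4.5600321 × 10^10.
Sum = 4.8426934 × 10^11.
SE = √(4.8426934 × 10^11) = 695890.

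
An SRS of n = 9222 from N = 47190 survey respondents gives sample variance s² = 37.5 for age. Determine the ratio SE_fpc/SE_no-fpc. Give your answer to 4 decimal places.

f = n/N = 9222/47190 = 0.19542276.
SE_no-fpc = √(s²/n) = 0.063768041; SE_fpc = √((1−f)s²/n) = 0.057198804.
Ratio = √(1−f) = 0.89698230.

0.8970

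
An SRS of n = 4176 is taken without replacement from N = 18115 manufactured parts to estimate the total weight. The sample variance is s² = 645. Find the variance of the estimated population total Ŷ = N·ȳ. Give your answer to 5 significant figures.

Var(Ŷ) = N²·Var(ȳ) = N²·(1 − n/N)·s²/n.
f = 4176/18115 = 0.23052719; Var(ȳ) = 0.76947281·645/4176 = 0.11884817.
Var(Ŷ) = 18115² · 0.11884817 = 3.900041 × 10^7.

3.9000 × 10^7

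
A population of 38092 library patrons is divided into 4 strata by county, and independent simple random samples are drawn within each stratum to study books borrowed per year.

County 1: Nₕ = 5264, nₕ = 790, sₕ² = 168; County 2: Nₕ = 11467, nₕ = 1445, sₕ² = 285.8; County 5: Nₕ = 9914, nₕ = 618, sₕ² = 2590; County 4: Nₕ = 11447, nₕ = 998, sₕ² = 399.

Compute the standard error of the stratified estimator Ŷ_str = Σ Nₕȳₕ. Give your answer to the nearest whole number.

21489

Var(Ŷ_str) = Σₕ Nₕ²(1 − fₕ)sₕ²/nₕ.
County 1: 5264²·(1 − 790/5264)·168/790 = 5.0083428 × 10^6.
County 2: 11467²·(1 − 1445/11467)·285.8/1445 = 2.2729956 × 10^7.
County 5: 9914²·(1 − 618/9914)·2590/618 = 3.8623917 × 10^8.
County 4: 11447²·(1 − 998/11447)·399/998 = 4.7819911 × 10^7.
Sum = 4.6179738 × 10^8.
SE = √(4.6179738 × 10^8) = 21489.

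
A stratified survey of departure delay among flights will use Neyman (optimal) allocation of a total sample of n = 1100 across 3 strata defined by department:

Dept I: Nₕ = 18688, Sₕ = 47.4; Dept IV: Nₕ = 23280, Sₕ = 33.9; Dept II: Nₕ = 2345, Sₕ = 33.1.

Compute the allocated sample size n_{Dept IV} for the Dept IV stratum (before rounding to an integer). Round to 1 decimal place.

495.3

Neyman allocation: nₕ = n·NₕSₕ / Σⱼ NⱼSⱼ.
Σ NⱼSⱼ = 18688·47.4 + 23280·33.9 + 2345·33.1 = 1.7526227 × 10^6.
n_{Dept IV} = 1100·23280·33.9 / (1.7526227 × 10^6) = 495.3.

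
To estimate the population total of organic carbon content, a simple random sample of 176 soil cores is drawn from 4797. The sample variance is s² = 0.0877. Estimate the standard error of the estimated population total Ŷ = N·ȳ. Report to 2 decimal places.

105.10

Var(Ŷ) = N²·Var(ȳ) = N²·(1 − n/N)·s²/n.
f = 176/4797 = 0.03668960; Var(ȳ) = 0.96331040·0.0877/176 = 4.8001319 × 10^-4.
Var(Ŷ) = 4797² · (4.8001319 × 10^-4) = 11045.684.
SE(Ŷ) = √(11045.684) = 105.10.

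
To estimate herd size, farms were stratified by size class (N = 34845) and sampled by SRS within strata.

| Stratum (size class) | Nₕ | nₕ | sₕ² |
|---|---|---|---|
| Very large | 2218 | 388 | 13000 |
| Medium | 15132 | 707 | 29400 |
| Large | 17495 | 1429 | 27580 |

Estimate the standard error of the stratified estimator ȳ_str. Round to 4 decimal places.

3.4721

Var(ȳ_str) = Σₕ Wₕ²(1 − fₕ)sₕ²/nₕ with Wₕ = Nₕ/N, N = 34845.
Very large: Wₕ = 0.06365332; term = 0.06365332²·(1 − 0.17493237)·13000/388 = 0.11200652.
Medium: Wₕ = 0.43426604; term = 0.43426604²·(1 − 0.04672218)·29400/707 = 7.4758251.
Large: Wₕ = 0.50208064; term = 0.50208064²·(1 − 0.08168048)·27580/1429 = 4.4678934.
Sum = 12.055725.
SE = √(12.055725) = 3.4721.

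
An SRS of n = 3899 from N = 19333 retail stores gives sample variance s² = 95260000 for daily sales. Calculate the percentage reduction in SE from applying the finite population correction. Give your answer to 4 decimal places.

10.6510

f = n/N = 3899/19333 = 0.20167589.
SE_no-fpc = √(s²/n) = 156.30709; SE_fpc = √((1−f)s²/n) = 139.6588.
Ratio = √(1−f) = 0.89348985. Reduction = 100·(1 − 0.89348985) = 10.6510%.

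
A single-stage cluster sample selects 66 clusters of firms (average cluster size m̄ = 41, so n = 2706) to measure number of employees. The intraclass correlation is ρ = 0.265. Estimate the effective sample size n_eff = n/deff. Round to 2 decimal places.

233.28

deff = 1 + (41 − 1)·0.265 = 1 + 10.6 = 11.6.
n_eff = 2706 / 11.6 = 233.28.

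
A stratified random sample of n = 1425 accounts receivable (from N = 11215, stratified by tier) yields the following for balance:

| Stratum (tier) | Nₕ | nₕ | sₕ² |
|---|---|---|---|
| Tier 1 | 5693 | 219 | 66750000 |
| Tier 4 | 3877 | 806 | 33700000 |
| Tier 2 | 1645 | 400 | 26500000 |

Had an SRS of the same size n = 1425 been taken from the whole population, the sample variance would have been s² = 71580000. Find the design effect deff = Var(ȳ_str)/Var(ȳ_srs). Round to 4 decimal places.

1.8371

Var(ȳ_str) = Σ Wₕ²(1−fₕ)sₕ²/nₕ with Wₕ = Nₕ/11215:
  Tier 1: (5693/11215)²·(1−219/5693)·66750000/219 = 75518.712
  Tier 4: (3877/11215)²·(1−806/3877)·33700000/806 = 3957.9647
  Tier 2: (1645/11215)²·(1−400/1645)·26500000/400 = 1078.7544
  → Var(ȳ_str) = 80555.431.
Var(ȳ_srs) = (1 − 1425/11215)·71580000/1425 = 43849.056.
deff = 80555.431 / 43849.056 = 1.8371.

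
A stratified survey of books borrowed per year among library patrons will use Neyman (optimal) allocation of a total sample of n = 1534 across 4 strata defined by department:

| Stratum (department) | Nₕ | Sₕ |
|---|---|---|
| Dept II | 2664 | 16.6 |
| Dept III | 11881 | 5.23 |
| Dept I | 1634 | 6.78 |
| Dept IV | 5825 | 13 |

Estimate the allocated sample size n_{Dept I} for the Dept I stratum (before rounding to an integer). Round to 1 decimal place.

Neyman allocation: nₕ = n·NₕSₕ / Σⱼ NⱼSⱼ.
Σ NⱼSⱼ = 2664·16.6 + 11881·5.23 + 1634·6.78 + 5825·13 = 193163.55.
n_{Dept I} = 1534·1634·6.78 / 193163.55 = 88.0.

88.0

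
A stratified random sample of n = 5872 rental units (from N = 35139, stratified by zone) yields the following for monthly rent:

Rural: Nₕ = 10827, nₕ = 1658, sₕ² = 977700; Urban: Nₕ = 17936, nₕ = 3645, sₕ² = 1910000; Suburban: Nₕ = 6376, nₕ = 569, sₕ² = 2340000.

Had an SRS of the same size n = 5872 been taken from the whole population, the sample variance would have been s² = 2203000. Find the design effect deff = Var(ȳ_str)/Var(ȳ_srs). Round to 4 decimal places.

Var(ȳ_str) = Σ Wₕ²(1−fₕ)sₕ²/nₕ with Wₕ = Nₕ/35139:
  Rural: (10827/35139)²·(1−1658/10827)·977700/1658 = 47.410267
  Urban: (17936/35139)²·(1−3645/17936)·1910000/3645 = 108.77905
  Suburban: (6376/35139)²·(1−569/6376)·2340000/569 = 123.31756
  → Var(ȳ_str) = 279.50688.
Var(ȳ_srs) = (1 − 5872/35139)·2203000/5872 = 312.47643.
deff = 279.50688 / 312.47643 = 0.8945.

0.8945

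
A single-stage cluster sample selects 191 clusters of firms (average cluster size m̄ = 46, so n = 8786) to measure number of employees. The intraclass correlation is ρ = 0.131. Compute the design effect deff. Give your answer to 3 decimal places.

6.895

deff = 1 + (46 − 1)·0.131 = 1 + 5.895 = 6.895.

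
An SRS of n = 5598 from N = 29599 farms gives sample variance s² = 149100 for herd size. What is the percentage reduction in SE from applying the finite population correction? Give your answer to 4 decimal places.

9.9516

f = n/N = 5598/29599 = 0.18912801.
SE_no-fpc = √(s²/n) = 5.1608635; SE_fpc = √((1−f)s²/n) = 4.6472766.
Ratio = √(1−f) = 0.90048431. Reduction = 100·(1 − 0.90048431) = 9.9516%.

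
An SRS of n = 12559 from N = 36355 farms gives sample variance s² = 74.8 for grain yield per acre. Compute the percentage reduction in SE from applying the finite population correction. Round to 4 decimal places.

19.0960

f = n/N = 12559/36355 = 0.34545455.
SE_no-fpc = √(s²/n) = 0.077174401; SE_fpc = √((1−f)s²/n) = 0.062437165.
Ratio = √(1−f) = 0.80903983. Reduction = 100·(1 − 0.80903983) = 19.0960%.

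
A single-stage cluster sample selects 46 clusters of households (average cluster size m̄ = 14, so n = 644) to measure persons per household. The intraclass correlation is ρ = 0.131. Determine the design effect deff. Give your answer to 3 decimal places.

2.703

deff = 1 + (14 − 1)·0.131 = 1 + 1.703 = 2.703.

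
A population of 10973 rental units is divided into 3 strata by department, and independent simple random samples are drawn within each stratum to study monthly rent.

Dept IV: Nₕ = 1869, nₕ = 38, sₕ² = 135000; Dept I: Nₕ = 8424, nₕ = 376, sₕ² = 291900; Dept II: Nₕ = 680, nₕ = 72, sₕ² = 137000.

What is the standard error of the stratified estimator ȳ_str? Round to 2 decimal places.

23.34

Var(ȳ_str) = Σₕ Wₕ²(1 − fₕ)sₕ²/nₕ with Wₕ = Nₕ/N, N = 10973.
Dept IV: Wₕ = 0.17032717; term = 0.17032717²·(1 − 0.02033173)·135000/38 = 100.97109.
Dept I: Wₕ = 0.76770254; term = 0.76770254²·(1 − 0.04463438)·291900/376 = 437.12115.
Dept II: Wₕ = 0.06197029; term = 0.06197029²·(1 − 0.10588235)·137000/72 = 6.5335588.
Sum = 544.6258.
SE = √(544.6258) = 23.34.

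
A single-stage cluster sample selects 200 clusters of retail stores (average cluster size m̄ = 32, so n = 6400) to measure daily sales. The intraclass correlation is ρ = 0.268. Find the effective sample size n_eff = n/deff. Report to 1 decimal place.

687.6

deff = 1 + (32 − 1)·0.268 = 1 + 8.308 = 9.308.
n_eff = 6400 / 9.308 = 687.6.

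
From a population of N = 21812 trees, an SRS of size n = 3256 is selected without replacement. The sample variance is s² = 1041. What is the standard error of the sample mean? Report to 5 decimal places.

0.52153

Under SRS without replacement, Var(ȳ) = (1 − f)·s²/n with f = n/N = 3256/21812 = 0.14927563.
Var(ȳ) = (1 − 0.14927563)·1041/3256 = 0.85072437·0.31971744 = 0.27199142.
SE(ȳ) = √(0.27199142) = 0.52153.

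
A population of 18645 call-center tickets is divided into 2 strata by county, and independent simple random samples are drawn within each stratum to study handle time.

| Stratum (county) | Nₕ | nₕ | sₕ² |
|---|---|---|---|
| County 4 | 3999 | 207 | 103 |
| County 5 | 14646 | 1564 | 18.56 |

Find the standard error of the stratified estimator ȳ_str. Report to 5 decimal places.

Var(ȳ_str) = Σₕ Wₕ²(1 − fₕ)sₕ²/nₕ with Wₕ = Nₕ/N, N = 18645.
County 4: Wₕ = 0.21448109; term = 0.21448109²·(1 − 0.05176294)·103/207 = 0.021705102.
County 5: Wₕ = 0.78551891; term = 0.78551891²·(1 − 0.10678684)·18.56/1564 = 0.00654048.
Sum = 0.028245582.
SE = √(0.028245582) = 0.16806.

0.16806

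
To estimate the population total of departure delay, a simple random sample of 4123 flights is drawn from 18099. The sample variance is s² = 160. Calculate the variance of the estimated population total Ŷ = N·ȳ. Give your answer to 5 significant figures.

Var(Ŷ) = N²·Var(ȳ) = N²·(1 − n/N)·s²/n.
f = 4123/18099 = 0.22780264; Var(ȳ) = 0.77219736·160/4123 = 0.029966427.
Var(Ŷ) = 18099² · 0.029966427 = 9.8162164 × 10^6.

9.8162 × 10^6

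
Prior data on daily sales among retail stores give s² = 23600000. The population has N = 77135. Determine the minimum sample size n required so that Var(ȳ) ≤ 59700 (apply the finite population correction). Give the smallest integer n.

394

Without fpc, n₀ = s²/D = 23600000/59700 = 395.3099.
With fpc, (1 − n/N)·s²/n ≤ D requires n ≥ n₀/(1 + n₀/N) = 395.3099/(1 + 395.3099/77135) = 393.2943.
Rounding up, n = 394.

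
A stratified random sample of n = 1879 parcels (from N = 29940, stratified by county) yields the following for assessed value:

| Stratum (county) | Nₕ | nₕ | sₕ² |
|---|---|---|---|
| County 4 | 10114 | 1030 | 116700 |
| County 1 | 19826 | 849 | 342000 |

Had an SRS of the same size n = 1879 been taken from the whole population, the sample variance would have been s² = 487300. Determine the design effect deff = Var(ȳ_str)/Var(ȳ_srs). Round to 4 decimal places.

0.7434

Var(ȳ_str) = Σ Wₕ²(1−fₕ)sₕ²/nₕ with Wₕ = Nₕ/29940:
  County 4: (10114/29940)²·(1−1030/10114)·116700/1030 = 11.612617
  County 1: (19826/29940)²·(1−849/19826)·342000/849 = 169.07426
  → Var(ȳ_str) = 180.68688.
Var(ȳ_srs) = (1 − 1879/29940)·487300/1879 = 243.06419.
deff = 180.68688 / 243.06419 = 0.7434.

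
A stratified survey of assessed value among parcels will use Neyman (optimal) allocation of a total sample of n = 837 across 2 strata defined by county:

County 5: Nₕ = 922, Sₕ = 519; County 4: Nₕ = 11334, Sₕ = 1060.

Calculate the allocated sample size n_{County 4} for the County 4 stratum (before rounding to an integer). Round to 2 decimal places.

Neyman allocation: nₕ = n·NₕSₕ / Σⱼ NⱼSⱼ.
Σ NⱼSⱼ = 922·519 + 11334·1060 = 1.2492558 × 10^7.
n_{County 4} = 837·11334·1060 / (1.2492558 × 10^7) = 804.94.

804.94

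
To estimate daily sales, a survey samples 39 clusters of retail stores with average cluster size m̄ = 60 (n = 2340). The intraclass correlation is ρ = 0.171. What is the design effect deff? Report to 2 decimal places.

11.09

deff = 1 + (60 − 1)·0.171 = 1 + 10.089 = 11.089.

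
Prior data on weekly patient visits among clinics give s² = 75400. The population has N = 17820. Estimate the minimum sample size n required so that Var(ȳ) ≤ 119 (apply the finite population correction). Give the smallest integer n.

612

Without fpc, n₀ = s²/D = 75400/119 = 633.6134.
With fpc, (1 − n/N)·s²/n ≤ D requires n ≥ n₀/(1 + n₀/N) = 633.6134/(1 + 633.6134/17820) = 611.8580.
Rounding up, n = 612.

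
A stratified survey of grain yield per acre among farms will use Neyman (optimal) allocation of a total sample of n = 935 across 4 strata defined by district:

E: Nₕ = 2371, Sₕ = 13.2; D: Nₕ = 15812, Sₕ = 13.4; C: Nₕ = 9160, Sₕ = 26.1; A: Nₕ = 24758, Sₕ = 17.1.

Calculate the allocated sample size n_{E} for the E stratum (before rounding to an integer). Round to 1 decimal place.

Neyman allocation: nₕ = n·NₕSₕ / Σⱼ NⱼSⱼ.
Σ NⱼSⱼ = 2371·13.2 + 15812·13.4 + 9160·26.1 + 24758·17.1 = 905615.8.
n_{E} = 935·2371·13.2 / 905615.8 = 32.3.

32.3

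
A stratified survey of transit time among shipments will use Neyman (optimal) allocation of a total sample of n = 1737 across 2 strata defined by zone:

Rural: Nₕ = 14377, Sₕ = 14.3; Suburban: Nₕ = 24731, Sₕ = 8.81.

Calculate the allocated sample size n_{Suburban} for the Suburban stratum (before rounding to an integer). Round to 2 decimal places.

893.70

Neyman allocation: nₕ = n·NₕSₕ / Σⱼ NⱼSⱼ.
Σ NⱼSⱼ = 14377·14.3 + 24731·8.81 = 423471.21.
n_{Suburban} = 1737·24731·8.81 / 423471.21 = 893.70.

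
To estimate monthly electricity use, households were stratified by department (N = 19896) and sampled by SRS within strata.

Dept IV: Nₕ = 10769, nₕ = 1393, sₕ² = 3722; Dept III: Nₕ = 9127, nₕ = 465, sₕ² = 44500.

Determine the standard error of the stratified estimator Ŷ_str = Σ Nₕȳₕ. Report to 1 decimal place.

88518.7

Var(Ŷ_str) = Σₕ Nₕ²(1 − fₕ)sₕ²/nₕ.
Dept IV: 10769²·(1 − 1393/10769)·3722/1393 = 2.6978527 × 10^8.
Dept III: 9127²·(1 − 465/9127)·44500/465 = 7.5657727 × 10^9.
Sum = 7.835558 × 10^9.
SE = √(7.835558 × 10^9) = 88518.7.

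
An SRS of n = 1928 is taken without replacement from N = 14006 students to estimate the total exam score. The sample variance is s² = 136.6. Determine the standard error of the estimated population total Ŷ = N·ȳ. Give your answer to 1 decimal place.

3462.0

Var(Ŷ) = N²·Var(ȳ) = N²·(1 − n/N)·s²/n.
f = 1928/14006 = 0.13765529; Var(ȳ) = 0.86234471·136.6/1928 = 0.061097659.
Var(Ŷ) = 14006² · 0.061097659 = 1.1985408 × 10^7.
SE(Ŷ) = √(1.1985408 × 10^7) = 3462.0.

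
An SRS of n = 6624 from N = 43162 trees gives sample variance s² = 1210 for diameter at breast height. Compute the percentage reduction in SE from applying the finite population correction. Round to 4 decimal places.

f = n/N = 6624/43162 = 0.15346833.
SE_no-fpc = √(s²/n) = 0.42739804; SE_fpc = √((1−f)s²/n) = 0.39323678.
Ratio = √(1−f) = 0.92007156. Reduction = 100·(1 − 0.92007156) = 7.9928%.

7.9928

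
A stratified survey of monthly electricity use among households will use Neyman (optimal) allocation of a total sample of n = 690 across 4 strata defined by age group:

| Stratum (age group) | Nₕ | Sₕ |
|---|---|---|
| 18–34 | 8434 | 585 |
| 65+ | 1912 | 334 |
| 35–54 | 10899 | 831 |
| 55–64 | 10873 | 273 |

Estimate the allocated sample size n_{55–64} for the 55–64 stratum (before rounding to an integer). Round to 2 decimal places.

Neyman allocation: nₕ = n·NₕSₕ / Σⱼ NⱼSⱼ.
Σ NⱼSⱼ = 8434·585 + 1912·334 + 10899·831 + 10873·273 = 1.7597896 × 10^7.
n_{55–64} = 690·10873·273 / (1.7597896 × 10^7) = 116.39.

116.39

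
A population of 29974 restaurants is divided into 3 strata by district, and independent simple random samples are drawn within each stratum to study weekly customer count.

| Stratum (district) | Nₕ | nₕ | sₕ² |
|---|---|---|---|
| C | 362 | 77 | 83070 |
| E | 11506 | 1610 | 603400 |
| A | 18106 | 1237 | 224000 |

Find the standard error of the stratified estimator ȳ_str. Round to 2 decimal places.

10.45

Var(ȳ_str) = Σₕ Wₕ²(1 − fₕ)sₕ²/nₕ with Wₕ = Nₕ/N, N = 29974.
C: Wₕ = 0.01207713; term = 0.01207713²·(1 − 0.21270718)·83070/77 = 0.12388465.
E: Wₕ = 0.38386602; term = 0.38386602²·(1 − 0.13992699)·603400/1610 = 47.497864.
A: Wₕ = 0.60405685; term = 0.60405685²·(1 − 0.06831989)·224000/1237 = 61.560306.
Sum = 109.18205.
SE = √(109.18205) = 10.45.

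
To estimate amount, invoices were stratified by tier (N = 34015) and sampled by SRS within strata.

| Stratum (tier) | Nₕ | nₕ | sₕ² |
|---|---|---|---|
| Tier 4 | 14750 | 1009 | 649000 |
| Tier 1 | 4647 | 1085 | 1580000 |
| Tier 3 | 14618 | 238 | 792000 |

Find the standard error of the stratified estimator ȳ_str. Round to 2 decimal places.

27.17

Var(ȳ_str) = Σₕ Wₕ²(1 − fₕ)sₕ²/nₕ with Wₕ = Nₕ/N, N = 34015.
Tier 4: Wₕ = 0.43363222; term = 0.43363222²·(1 − 0.06840678)·649000/1009 = 112.6738.
Tier 1: Wₕ = 0.13661620; term = 0.13661620²·(1 − 0.23348397)·1580000/1085 = 20.833056.
Tier 3: Wₕ = 0.42975158; term = 0.42975158²·(1 − 0.01628130)·792000/238 = 604.58048.
Sum = 738.08734.
SE = √(738.08734) = 27.17.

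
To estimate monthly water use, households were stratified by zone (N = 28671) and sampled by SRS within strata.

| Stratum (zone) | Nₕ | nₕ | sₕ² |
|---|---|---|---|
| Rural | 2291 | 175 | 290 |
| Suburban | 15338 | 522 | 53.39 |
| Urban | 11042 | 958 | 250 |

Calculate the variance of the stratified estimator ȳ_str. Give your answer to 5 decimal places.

0.07340

Var(ȳ_str) = Σₕ Wₕ²(1 − fₕ)sₕ²/nₕ with Wₕ = Nₕ/N, N = 28671.
Rural: Wₕ = 0.07990653; term = 0.07990653²·(1 − 0.07638586)·290/175 = 0.0097727102.
Suburban: Wₕ = 0.53496564; term = 0.53496564²·(1 − 0.03403312)·53.39/522 = 0.028275054.
Urban: Wₕ = 0.38512783; term = 0.38512783²·(1 − 0.08675964)·250/958 = 0.03534837.
Sum = 0.073396134.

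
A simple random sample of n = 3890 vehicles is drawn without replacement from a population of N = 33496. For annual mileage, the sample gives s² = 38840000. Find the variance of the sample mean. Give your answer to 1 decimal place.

Under SRS without replacement, Var(ȳ) = (1 − f)·s²/n with f = n/N = 3890/33496 = 0.11613327.
Var(ȳ) = (1 − 0.11613327)·38840000/3890 = 0.88386673·9984.5758 = 8825.0344.

8825.0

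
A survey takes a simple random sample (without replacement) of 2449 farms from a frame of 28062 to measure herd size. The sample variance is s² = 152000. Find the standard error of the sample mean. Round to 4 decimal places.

7.5266

Under SRS without replacement, Var(ȳ) = (1 − f)·s²/n with f = n/N = 2449/28062 = 0.08727104.
Var(ȳ) = (1 − 0.08727104)·152000/2449 = 0.91272896·62.066149 = 56.649572.
SE(ȳ) = √(56.649572) = 7.5266.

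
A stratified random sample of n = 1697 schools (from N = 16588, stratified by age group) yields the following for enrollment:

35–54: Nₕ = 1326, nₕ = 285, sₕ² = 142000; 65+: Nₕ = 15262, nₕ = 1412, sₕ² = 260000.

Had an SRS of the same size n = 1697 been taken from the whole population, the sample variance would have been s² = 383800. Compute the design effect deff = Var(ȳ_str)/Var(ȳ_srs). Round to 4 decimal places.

Var(ȳ_str) = Σ Wₕ²(1−fₕ)sₕ²/nₕ with Wₕ = Nₕ/16588:
  35–54: (1326/16588)²·(1−285/1326)·142000/285 = 2.4994801
  65+: (15262/16588)²·(1−1412/15262)·260000/1412 = 141.45289
  → Var(ȳ_str) = 143.95237.
Var(ȳ_srs) = (1 − 1697/16588)·383800/1697 = 203.02661.
deff = 143.95237 / 203.02661 = 0.7090.

0.7090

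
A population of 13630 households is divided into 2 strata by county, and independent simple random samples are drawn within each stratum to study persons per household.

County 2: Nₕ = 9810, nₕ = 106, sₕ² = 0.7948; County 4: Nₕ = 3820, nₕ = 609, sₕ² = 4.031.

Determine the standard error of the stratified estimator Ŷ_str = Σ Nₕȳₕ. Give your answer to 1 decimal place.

891.6

Var(Ŷ_str) = Σₕ Nₕ²(1 − fₕ)sₕ²/nₕ.
County 2: 9810²·(1 − 106/9810)·0.7948/106 = 713792.18.
County 4: 3820²·(1 − 609/3820)·4.031/609 = 81189.37.
Sum = 794981.55.
SE = √(794981.55) = 891.6.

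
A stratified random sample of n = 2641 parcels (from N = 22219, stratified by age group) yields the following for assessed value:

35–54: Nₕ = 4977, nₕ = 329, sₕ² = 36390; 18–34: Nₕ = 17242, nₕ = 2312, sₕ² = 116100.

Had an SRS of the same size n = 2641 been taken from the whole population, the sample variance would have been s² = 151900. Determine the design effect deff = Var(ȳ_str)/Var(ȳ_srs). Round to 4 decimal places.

Var(ȳ_str) = Σ Wₕ²(1−fₕ)sₕ²/nₕ with Wₕ = Nₕ/22219:
  35–54: (4977/22219)²·(1−329/4977)·36390/329 = 5.182877
  18–34: (17242/22219)²·(1−2312/17242)·116100/2312 = 26.184412
  → Var(ȳ_str) = 31.367289.
Var(ȳ_srs) = (1 − 2641/22219)·151900/2641 = 50.679601.
deff = 31.367289 / 50.679601 = 0.6189.

0.6189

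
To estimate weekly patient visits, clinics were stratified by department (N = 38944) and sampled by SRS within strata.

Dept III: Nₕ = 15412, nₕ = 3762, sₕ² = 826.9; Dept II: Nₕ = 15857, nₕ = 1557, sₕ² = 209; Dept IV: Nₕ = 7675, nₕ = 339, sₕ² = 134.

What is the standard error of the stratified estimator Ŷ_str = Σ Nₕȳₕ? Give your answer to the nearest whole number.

9600

Var(Ŷ_str) = Σₕ Nₕ²(1 − fₕ)sₕ²/nₕ.
Dept III: 15412²·(1 − 3762/15412)·826.9/3762 = 3.9465638 × 10^7.
Dept II: 15857²·(1 − 1557/15857)·209/1557 = 3.0437904 × 10^7.
Dept IV: 7675²·(1 − 339/7675)·134/339 = 2.2255779 × 10^7.
Sum = 9.2159321 × 10^7.
SE = √(9.2159321 × 10^7) = 9600.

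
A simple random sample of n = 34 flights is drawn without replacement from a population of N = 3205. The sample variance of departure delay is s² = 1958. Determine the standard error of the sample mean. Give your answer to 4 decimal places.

Under SRS without replacement, Var(ȳ) = (1 − f)·s²/n with f = n/N = 34/3205 = 0.01060842.
Var(ȳ) = (1 − 0.01060842)·1958/34 = 0.98939158·57.588235 = 56.977315.
SE(ȳ) = √(56.977315) = 7.5483.

7.5483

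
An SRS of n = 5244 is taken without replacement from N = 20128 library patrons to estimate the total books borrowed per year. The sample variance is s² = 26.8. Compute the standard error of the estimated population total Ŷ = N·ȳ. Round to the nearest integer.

1237

Var(Ŷ) = N²·Var(ȳ) = N²·(1 − n/N)·s²/n.
f = 5244/20128 = 0.26053259; Var(ȳ) = 0.73946741·26.8/5244 = 0.0037791241.
Var(Ŷ) = 20128² · 0.0037791241 = 1.5310607 × 10^6.
SE(Ŷ) = √(1.5310607 × 10^6) = 1237.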